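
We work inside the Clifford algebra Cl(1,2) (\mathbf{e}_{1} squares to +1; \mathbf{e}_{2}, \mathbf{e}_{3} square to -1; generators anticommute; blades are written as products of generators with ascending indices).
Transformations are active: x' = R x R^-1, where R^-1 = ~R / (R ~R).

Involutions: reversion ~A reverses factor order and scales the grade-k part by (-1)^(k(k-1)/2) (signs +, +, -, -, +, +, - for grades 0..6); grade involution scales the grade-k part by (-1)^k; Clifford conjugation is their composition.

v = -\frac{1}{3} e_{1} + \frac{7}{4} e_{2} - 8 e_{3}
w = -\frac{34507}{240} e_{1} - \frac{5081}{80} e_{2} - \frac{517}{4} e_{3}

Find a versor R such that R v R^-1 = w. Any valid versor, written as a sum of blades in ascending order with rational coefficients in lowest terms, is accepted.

Why this works: both vectors square to -\frac{9641}{144}, so q(v) = q(w) and R = v + w = -\frac{11529}{80} e_{1} - \frac{4941}{80} e_{2} - \frac{549}{4} e_{3} carries v to w — its own direction survives, the complement (v - w)/2 flips.
Answer: -\frac{11529}{80} e_{1} - \frac{4941}{80} e_{2} - \frac{549}{4} e_{3}


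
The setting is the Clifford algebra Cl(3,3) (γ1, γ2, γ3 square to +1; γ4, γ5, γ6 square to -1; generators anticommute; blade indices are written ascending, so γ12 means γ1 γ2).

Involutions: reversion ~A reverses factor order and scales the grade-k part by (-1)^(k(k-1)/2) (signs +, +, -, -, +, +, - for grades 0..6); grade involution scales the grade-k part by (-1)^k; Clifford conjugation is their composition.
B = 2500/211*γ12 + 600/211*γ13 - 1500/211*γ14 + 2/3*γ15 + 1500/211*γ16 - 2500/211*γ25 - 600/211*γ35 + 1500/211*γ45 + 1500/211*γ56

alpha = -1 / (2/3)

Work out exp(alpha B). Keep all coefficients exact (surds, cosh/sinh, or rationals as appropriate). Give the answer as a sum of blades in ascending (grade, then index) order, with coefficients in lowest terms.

B^2 term by term: the squares give (2500/211)^2*(γ12)^2 + (600/211)^2*(γ13)^2 + (-1500/211)^2*(γ14)^2 + (2/3)^2*(γ15)^2 + (1500/211)^2*(γ16)^2 + (-2500/211)^2*(γ25)^2 + (-600/211)^2*(γ35)^2 + (1500/211)^2*(γ45)^2 + (1500/211)^2*(γ56)^2 = 6250000/44521*(-1) + 360000/44521*(-1) + 2250000/44521*(+1) + 4/9*(+1) + 2250000/44521*(+1) + 6250000/44521*(+1) + 360000/44521*(+1) + 2250000/44521*(-1) + 2250000/44521*(-1) = 4/9 (each basis 2-blade squares to minus the product of its generators' squares); cross terms between blades sharing an index anticommute and cancel; the commuting (index-disjoint) pairs give grade-4 terms 2*c*c'*(blade product), which cancel blade by blade — γ1235: -3000000/44521 + 3000000/44521 = 0; γ1245: 7500000/44521 - 7500000/44521 = 0; γ1256: 7500000/44521 - 7500000/44521 = 0; γ1345: 1800000/44521 - 1800000/44521 = 0; γ1356: 1800000/44521 - 1800000/44521 = 0; γ1456: -4500000/44521 + 4500000/44521 = 0 — confirming B is simple. So B^2 = 4/9.
B^2 = 4/9 — a positive square means the series sums to a boost: l = 2/3, alpha*l = -1, so exp(alpha B) = cosh(-1) + (sinh(-1)/(2/3))*B = cosh(1) + (-3*sinh(1)/2)*B.
Answer: cosh(1) - 3750*sinh(1)/211*γ12 - 900*sinh(1)/211*γ13 + 2250*sinh(1)/211*γ14 - sinh(1)*γ15 - 2250*sinh(1)/211*γ16 + 3750*sinh(1)/211*γ25 + 900*sinh(1)/211*γ35 - 2250*sinh(1)/211*γ45 - 2250*sinh(1)/211*γ56


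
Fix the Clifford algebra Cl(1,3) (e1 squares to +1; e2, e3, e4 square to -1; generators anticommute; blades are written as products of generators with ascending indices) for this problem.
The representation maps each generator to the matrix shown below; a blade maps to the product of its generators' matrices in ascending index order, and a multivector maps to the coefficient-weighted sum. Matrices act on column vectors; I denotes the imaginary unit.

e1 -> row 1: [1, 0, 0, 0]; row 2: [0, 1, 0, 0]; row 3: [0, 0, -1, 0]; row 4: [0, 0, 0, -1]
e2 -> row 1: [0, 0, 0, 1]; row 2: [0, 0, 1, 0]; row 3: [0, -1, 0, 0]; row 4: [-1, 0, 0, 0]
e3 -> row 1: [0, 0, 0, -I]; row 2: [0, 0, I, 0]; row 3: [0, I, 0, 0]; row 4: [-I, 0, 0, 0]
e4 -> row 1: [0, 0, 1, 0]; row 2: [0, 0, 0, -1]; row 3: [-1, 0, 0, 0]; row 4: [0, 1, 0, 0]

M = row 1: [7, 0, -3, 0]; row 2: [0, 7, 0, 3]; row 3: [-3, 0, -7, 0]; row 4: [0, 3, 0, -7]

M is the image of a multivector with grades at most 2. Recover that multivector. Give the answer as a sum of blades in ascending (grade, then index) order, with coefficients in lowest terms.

Method: the blade images are trace-orthogonal — tr(rho(e_A) rho(e_B)^-1) = 4 if A = B and 0 otherwise — and rho(e_A)^-1 = (e_A)^2 * rho(e_A) with (e_A)^2 = +1 or -1, so the coefficient of e_A in the preimage is (e_A)^2 * tr(M rho(e_A))/4.
Nonzero projections over blades of grade <= 2: e1: (e1)^2 = +1, tr(M rho(e1)) = 28, coefficient 7; e1 e4: (e1 e4)^2 = +1, tr(M rho(e1 e4)) = -12, coefficient -3. Every other blade of grade <= 2 projects to 0.
Answer: 7*e1 - 3*e1 e4


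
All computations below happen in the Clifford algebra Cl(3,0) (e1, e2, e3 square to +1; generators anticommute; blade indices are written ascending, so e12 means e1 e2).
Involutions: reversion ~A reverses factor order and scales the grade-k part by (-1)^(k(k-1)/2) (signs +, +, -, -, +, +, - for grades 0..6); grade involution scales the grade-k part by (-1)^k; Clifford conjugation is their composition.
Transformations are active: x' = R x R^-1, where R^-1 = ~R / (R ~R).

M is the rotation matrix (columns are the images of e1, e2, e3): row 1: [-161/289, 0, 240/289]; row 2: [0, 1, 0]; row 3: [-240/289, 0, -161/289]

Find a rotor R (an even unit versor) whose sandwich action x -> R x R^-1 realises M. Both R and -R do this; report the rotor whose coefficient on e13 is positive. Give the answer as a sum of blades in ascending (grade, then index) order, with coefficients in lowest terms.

Method: write R = a + b12*e12 + b13*e13 + b23*e23 with a^2 + b12^2 + b13^2 + b23^2 = 1 (so R^-1 = ~R). Expanding the columns R e_j ~R gives tr M = 4a^2 - 1 and, from the antisymmetric part, M21 - M12 = -4a*b12, M13 - M31 = 4a*b13, M32 - M23 = -4a*b23.
Here tr M = -33/289, so a^2 = (1 + tr M)/4 = 64/289 and a = ±8/17. Taking a = 8/17: M21 - M12 = 0, M13 - M31 = 480/289, M32 - M23 = 0, giving b12 = 0, b13 = 15/17, b23 = 0, i.e. R = 8/17 + 15/17*e13.
Its e13 coefficient is already positive.
Answer: 8/17 + 15/17*e13. Note: both R and -R realise this M (trace -33/289); the covering map identifies them, and the e13-coefficient sign is the tie-breaker.


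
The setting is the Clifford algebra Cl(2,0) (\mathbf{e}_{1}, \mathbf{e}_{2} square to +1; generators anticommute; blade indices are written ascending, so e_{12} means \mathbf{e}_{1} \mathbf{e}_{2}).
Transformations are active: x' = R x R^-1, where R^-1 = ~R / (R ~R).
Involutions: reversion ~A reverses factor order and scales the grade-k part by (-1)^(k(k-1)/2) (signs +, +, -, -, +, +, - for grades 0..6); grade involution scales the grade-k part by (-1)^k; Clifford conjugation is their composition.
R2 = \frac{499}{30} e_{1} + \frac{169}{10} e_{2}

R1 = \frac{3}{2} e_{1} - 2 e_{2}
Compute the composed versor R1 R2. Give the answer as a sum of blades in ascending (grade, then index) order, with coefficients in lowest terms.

Distribute over the terms of R1 (each basis-blade product reordered to ascending indices, repeated generators contracted through their squares):
(\frac{3}{2} e_{1}) R2 = \frac{499}{20} + \frac{507}{20} e_{12}
(-2 e_{2}) R2 = -\frac{169}{5} + \frac{499}{15} e_{12}
Summing the partial products and collecting blades:
Answer: -\frac{177}{20} + \frac{3517}{60} e_{12}


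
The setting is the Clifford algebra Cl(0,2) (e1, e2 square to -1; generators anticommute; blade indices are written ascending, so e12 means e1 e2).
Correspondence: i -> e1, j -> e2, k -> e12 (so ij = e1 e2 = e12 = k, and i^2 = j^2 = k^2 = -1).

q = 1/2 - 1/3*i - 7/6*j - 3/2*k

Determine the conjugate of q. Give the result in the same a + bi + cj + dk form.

In blades: q = 1/2 - 1/3*e1 - 7/6*e2 - 3/2*e12.
Conjugation here is Clifford conjugation: the scalar is fixed and the grade-1 and grade-2 blades all flip sign, giving 1/2 + 1/3*e1 + 7/6*e2 + 3/2*e12; translating back:
Answer: 1/2 + 1/3*i + 7/6*j + 3/2*k


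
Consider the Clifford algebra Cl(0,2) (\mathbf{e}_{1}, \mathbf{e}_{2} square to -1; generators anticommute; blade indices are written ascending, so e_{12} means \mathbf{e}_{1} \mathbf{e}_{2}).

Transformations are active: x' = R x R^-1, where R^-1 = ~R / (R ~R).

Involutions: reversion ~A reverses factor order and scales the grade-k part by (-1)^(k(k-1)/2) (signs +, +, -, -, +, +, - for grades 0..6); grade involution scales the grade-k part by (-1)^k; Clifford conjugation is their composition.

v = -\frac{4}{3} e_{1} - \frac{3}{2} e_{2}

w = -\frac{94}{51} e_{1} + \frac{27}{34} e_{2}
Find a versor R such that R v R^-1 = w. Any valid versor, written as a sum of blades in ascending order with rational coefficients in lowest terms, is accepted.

Sketch: the shared square -\frac{145}{36} makes R = v + w = -\frac{54}{17} e_{1} - \frac{12}{17} e_{2} the natural versor; its sandwich fixes that direction, negates (v - w)/2, and sends v to w.
Answer: -\frac{54}{17} e_{1} - \frac{12}{17} e_{2}


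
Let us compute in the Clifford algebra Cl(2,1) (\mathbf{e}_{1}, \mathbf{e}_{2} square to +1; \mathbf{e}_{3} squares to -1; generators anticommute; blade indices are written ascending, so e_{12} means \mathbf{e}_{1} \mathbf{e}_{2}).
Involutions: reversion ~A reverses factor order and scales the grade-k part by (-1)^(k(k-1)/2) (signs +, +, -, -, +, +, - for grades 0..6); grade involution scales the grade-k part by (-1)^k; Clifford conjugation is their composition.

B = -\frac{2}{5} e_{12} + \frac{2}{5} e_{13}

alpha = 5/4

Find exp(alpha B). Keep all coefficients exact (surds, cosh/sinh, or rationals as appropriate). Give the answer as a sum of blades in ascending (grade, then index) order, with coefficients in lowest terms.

B^2 term by term: the squares give (-\frac{2}{5})^2*(e_{12})^2 + (\frac{2}{5})^2*(e_{13})^2 = \frac{4}{25}*(-1) + \frac{4}{25}*(+1) = 0 (each basis 2-blade squares to minus the product of its generators' squares); cross terms between blades sharing an index anticommute and cancel. So B^2 = 0.
B^2 = 0, so the series truncates immediately: exp(alpha B) = 1 + alpha B (parabolic case).
Answer: 1 - \frac{1}{2} e_{12} + \frac{1}{2} e_{13}


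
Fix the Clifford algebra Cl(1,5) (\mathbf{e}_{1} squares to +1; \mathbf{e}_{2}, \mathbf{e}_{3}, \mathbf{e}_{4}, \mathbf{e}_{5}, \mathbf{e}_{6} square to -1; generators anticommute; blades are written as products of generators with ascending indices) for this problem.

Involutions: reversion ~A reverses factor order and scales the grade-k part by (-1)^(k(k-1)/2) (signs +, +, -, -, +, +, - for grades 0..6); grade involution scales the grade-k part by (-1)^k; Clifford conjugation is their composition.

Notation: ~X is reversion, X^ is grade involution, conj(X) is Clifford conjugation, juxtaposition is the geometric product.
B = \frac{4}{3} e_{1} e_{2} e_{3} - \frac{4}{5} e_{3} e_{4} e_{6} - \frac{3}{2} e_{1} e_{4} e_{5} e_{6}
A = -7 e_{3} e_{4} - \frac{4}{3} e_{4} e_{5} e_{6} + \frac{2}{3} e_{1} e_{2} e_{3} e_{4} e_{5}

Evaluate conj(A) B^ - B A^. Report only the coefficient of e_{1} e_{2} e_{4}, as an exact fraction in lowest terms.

first term: -2 e_{1} - \frac{28}{5} e_{6} + \frac{16}{15} e_{3} e_{5} - \frac{8}{9} e_{4} e_{5} - \frac{28}{3} e_{1} e_{2} e_{4} - e_{2} e_{3} e_{6} + \frac{8}{15} e_{1} e_{2} e_{5} e_{6} + \frac{21}{2} e_{1} e_{3} e_{5} e_{6} - \frac{16}{9} e_{1} e_{2} e_{3} e_{4} e_{5} e_{6}
second term: -2 e_{1} - \frac{28}{5} e_{6} - \frac{16}{15} e_{3} e_{5} + \frac{8}{9} e_{4} e_{5} + \frac{28}{3} e_{1} e_{2} e_{4} + e_{2} e_{3} e_{6} + \frac{8}{15} e_{1} e_{2} e_{5} e_{6} + \frac{21}{2} e_{1} e_{3} e_{5} e_{6} + \frac{16}{9} e_{1} e_{2} e_{3} e_{4} e_{5} e_{6}
Answer: -\frac{56}{3}


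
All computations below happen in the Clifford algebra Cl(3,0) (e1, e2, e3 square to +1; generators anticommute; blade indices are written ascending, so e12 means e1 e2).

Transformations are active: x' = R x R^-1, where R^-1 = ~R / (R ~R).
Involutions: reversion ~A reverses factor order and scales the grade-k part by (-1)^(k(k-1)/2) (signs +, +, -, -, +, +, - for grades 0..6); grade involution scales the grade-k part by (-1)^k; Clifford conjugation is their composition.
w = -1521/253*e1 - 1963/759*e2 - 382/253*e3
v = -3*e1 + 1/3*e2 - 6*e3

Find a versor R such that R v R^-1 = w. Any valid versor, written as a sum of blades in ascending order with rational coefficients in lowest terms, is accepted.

Key observation: q(v) = q(w) = 406/9 (sandwiches preserve the norm), so R = v + w = -2280/253*e1 - 570/253*e2 - 1900/253*e3 works whenever it is invertible — the component of v along it is kept and (v - w)/2 reverses, sending v to w.
Answer: -2280/253*e1 - 570/253*e2 - 1900/253*e3


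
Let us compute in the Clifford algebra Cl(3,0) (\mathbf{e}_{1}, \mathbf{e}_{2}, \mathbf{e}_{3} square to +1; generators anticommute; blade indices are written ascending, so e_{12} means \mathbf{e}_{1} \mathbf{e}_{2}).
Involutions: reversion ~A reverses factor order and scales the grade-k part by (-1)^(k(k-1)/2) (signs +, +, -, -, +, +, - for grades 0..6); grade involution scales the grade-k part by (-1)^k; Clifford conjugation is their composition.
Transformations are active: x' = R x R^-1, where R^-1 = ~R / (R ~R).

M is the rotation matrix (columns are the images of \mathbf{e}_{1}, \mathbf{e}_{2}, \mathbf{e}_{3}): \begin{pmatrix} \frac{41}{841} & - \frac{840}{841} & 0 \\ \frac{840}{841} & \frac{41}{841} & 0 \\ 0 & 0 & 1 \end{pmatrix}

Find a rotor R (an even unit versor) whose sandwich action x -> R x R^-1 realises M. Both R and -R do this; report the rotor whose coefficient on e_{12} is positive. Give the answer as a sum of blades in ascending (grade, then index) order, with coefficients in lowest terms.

Method: write R = a + b12*e_{12} + b13*e_{13} + b23*e_{23} with a^2 + b12^2 + b13^2 + b23^2 = 1 (so R^-1 = ~R). Expanding the columns R e_j ~R gives tr M = 4a^2 - 1 and, from the antisymmetric part, M21 - M12 = -4a*b12, M13 - M31 = 4a*b13, M32 - M23 = -4a*b23.
Here tr M = \frac{923}{841}, so a^2 = (1 + tr M)/4 = \frac{441}{841} and a = ±\frac{21}{29}. Taking a = \frac{21}{29}: M21 - M12 = \frac{1680}{841}, M13 - M31 = 0, M32 - M23 = 0, giving b12 = -\frac{20}{29}, b13 = 0, b23 = 0, i.e. R = \frac{21}{29} - \frac{20}{29} e_{12}.
Its e_{12} coefficient is negative, so report the other preimage -R.
Answer: -\frac{21}{29} + \frac{20}{29} e_{12}. Note: both R and -R realise this M (trace \frac{923}{841}); the covering map identifies them, and the e_{12}-coefficient sign is the tie-breaker.


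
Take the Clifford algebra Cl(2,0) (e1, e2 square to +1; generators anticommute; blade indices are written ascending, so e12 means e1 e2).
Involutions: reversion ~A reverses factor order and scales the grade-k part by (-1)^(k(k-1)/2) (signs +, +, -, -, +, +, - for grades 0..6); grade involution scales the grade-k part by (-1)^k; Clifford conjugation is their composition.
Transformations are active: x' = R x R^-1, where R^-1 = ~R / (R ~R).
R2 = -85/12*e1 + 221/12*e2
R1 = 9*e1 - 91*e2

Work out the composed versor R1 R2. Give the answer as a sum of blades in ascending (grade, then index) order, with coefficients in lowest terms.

Distribute over the terms of R1 (each basis-blade product reordered to ascending indices, repeated generators contracted through their squares):
(9*e1) R2 = -255/4 + 663/4*e12
(-91*e2) R2 = -20111/12 - 7735/12*e12
Summing the partial products and collecting blades:
Answer: -5219/3 - 2873/6*e12


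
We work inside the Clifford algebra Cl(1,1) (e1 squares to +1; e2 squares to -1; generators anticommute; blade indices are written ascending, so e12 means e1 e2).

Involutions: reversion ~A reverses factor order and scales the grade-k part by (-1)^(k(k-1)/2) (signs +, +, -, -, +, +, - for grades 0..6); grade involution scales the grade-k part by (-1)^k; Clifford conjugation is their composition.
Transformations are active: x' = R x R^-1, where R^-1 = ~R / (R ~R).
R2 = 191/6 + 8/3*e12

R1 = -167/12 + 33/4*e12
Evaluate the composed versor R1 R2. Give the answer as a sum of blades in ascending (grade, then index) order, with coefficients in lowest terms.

Distribute over the terms of R1 (each basis-blade product reordered to ascending indices, repeated generators contracted through their squares):
(-167/12) R2 = -31897/72 - 334/9*e12
(33/4*e12) R2 = 22 + 2101/8*e12
Summing the partial products and collecting blades:
Answer: -30313/72 + 16237/72*e12


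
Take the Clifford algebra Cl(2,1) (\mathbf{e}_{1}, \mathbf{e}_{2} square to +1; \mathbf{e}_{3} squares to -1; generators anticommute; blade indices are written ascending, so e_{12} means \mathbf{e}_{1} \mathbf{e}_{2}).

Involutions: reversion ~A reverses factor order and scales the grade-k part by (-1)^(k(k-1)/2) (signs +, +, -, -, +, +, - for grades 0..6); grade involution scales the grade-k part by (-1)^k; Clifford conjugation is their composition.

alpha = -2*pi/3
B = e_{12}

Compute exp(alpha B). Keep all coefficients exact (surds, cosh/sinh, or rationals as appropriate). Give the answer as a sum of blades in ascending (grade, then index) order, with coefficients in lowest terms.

B^2 = (1)^2*(e_{12})^2 = 1*(-1) = -1 (a basis 2-blade squares to minus the product of its generators' squares).
B^2 = -1 — since the square is negative, the closed form is circular: l = 1, alpha*l = - \frac{2 \pi}{3}, so exp(alpha B) = cos(- \frac{2 \pi}{3}) + (sin(- \frac{2 \pi}{3})/1)*B = - \frac{1}{2} + (- \frac{\sqrt{3}}{2})*B.
Answer: - \frac{1}{2} - \frac{\sqrt{3}}{2} e_{12}


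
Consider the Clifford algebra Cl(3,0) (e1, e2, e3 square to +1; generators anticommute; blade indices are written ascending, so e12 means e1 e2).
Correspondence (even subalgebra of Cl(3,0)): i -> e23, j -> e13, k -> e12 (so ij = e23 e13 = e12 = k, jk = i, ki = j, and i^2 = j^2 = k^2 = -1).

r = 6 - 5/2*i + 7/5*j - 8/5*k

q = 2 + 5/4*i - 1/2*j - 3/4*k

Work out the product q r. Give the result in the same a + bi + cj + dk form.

In blades: q = 2 - 3/4*e12 - 1/2*e13 + 5/4*e23, r = 6 - 8/5*e12 + 7/5*e13 - 5/2*e23.
Distribute q over r term by term (generator squares from the signature, products reordered to ascending indices): (2)*r = 12 - 16/5*e12 + 14/5*e13 - 5*e23; (-3/4*e12)*r = -6/5 - 9/2*e12 + 15/8*e13 + 21/20*e23; (-1/2*e13)*r = 7/10 - 5/4*e12 - 3*e13 + 4/5*e23; (5/4*e23)*r = 25/8 + 7/4*e12 + 2*e13 + 15/2*e23.
Sum: 117/8 - 36/5*e12 + 147/40*e13 + 87/20*e23; translating back through the correspondence:
Answer: 117/8 + 87/20*i + 147/40*j - 36/5*k


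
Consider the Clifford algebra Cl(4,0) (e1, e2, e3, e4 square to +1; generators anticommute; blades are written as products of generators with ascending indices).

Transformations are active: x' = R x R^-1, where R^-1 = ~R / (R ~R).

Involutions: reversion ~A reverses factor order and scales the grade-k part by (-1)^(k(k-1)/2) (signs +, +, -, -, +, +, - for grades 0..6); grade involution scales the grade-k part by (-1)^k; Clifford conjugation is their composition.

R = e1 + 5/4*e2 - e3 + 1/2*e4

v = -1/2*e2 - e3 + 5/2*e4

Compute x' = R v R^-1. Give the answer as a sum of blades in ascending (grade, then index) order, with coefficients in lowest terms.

~R = e1 + 5/4*e2 - e3 + 1/2*e4, and R ~R = 61/16, so R^-1 = ~R / (61/16).
R v = 13/8 - 1/2*e1 e2 - e1 e3 + 5/2*e1 e4 - 7/4*e2 e3 + 27/8*e2 e4 - 2*e3 e4
Answer: 52/61*e1 + 191/122*e2 + 9/61*e3 - 253/122*e4


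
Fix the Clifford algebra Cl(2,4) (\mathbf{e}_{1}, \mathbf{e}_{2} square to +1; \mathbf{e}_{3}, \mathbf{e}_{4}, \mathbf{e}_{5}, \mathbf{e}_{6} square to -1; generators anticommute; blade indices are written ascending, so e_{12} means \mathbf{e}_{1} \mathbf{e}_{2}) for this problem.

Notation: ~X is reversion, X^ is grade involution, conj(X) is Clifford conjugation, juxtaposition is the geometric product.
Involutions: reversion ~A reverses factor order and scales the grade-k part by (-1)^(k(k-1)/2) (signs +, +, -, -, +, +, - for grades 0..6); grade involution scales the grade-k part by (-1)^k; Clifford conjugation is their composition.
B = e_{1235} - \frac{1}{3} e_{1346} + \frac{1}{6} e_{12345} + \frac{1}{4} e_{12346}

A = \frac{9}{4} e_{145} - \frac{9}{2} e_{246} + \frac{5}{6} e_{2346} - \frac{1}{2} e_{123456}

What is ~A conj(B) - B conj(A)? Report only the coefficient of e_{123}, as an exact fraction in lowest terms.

first term: \frac{5}{24} e_{1} + \frac{1}{8} e_{5} - \frac{1}{12} e_{6} - \frac{5}{18} e_{12} - \frac{9}{8} e_{13} - \frac{3}{8} e_{23} + \frac{1}{6} e_{25} - \frac{1}{2} e_{46} - \frac{3}{2} e_{123} + \frac{5}{36} e_{156} + \frac{9}{4} e_{234} + \frac{3}{4} e_{356} - \frac{3}{4} e_{1356} - \frac{5}{6} e_{1456} + \frac{9}{16} e_{2356} + \frac{9}{2} e_{13456}
second term: -\frac{5}{24} e_{1} + \frac{1}{8} e_{5} - \frac{1}{12} e_{6} + \frac{5}{18} e_{12} - \frac{9}{8} e_{13} - \frac{3}{8} e_{23} + \frac{1}{6} e_{25} - \frac{1}{2} e_{46} + \frac{3}{2} e_{123} + \frac{5}{36} e_{156} - \frac{9}{4} e_{234} - \frac{3}{4} e_{356} + \frac{3}{4} e_{1356} - \frac{5}{6} e_{1456} - \frac{9}{16} e_{2356} + \frac{9}{2} e_{13456}
Answer: -3


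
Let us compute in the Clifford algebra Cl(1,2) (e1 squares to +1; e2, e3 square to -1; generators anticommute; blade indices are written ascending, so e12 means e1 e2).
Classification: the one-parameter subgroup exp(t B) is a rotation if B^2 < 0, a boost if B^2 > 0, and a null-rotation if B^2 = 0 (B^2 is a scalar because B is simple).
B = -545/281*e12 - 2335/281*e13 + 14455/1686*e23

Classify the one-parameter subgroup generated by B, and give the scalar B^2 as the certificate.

B^2 term by term: the squares give (-545/281)^2*(e12)^2 + (-2335/281)^2*(e13)^2 + (14455/1686)^2*(e23)^2 = 297025/78961*(+1) + 5452225/78961*(+1) + 208947025/2842596*(-1) = -25/36 (each basis 2-blade squares to minus the product of its generators' squares); cross terms between blades sharing an index anticommute and cancel. So B^2 = -25/36.
Answer: rotation, certificate B^2 = -25/36. Why this suffices: the scalar -25/36 survives any versor conjugation, so its sign alone determines the class however B is presented.


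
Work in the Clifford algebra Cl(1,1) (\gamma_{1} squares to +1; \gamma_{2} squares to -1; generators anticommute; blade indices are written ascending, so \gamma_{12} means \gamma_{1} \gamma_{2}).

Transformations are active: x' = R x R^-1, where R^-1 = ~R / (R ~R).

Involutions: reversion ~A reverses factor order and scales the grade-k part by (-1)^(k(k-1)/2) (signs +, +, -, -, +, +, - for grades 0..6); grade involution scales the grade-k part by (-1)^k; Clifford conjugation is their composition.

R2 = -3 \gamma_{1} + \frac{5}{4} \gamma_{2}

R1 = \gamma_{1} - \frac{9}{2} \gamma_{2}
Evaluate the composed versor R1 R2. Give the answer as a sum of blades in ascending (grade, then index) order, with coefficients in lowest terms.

Distribute over the terms of R1 (each basis-blade product reordered to ascending indices, repeated generators contracted through their squares):
(\gamma_{1}) R2 = -3 + \frac{5}{4} \gamma_{12}
(-\frac{9}{2} \gamma_{2}) R2 = \frac{45}{8} - \frac{27}{2} \gamma_{12}
Summing the partial products and collecting blades:
Answer: \frac{21}{8} - \frac{49}{4} \gamma_{12}


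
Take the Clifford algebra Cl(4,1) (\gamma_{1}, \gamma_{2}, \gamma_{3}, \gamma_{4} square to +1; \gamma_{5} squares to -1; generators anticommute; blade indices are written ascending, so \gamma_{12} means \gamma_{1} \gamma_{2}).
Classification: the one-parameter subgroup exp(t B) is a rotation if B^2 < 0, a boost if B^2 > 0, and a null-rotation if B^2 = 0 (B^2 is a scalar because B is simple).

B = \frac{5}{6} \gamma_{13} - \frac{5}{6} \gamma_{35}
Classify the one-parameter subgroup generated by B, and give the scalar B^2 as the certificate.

B^2 term by term: the squares give (\frac{5}{6})^2*(\gamma_{13})^2 + (-\frac{5}{6})^2*(\gamma_{35})^2 = \frac{25}{36}*(-1) + \frac{25}{36}*(+1) = 0 (each basis 2-blade squares to minus the product of its generators' squares); cross terms between blades sharing an index anticommute and cancel. So B^2 = 0.
Answer: null-rotation, certificate B^2 = 0. The scalar 0 is the complete invariant here: its sign names the subgroup type.


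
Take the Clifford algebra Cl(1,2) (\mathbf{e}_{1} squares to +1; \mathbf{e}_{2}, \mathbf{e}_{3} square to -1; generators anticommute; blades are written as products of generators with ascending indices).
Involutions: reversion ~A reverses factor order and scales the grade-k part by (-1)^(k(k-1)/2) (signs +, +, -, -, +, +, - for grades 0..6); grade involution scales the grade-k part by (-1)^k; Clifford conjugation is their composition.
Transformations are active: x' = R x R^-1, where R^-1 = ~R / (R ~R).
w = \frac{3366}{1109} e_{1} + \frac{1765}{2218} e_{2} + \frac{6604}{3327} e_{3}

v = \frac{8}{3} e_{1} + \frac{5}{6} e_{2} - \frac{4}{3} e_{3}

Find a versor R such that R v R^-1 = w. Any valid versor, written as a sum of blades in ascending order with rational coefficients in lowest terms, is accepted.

Take R = v + w = \frac{18970}{3327} e_{1} + \frac{5420}{3327} e_{2} + \frac{2168}{3327} e_{3}. Because q(v) = q(w) = \frac{167}{36}, conjugation by R sends v exactly to w.
Answer: \frac{18970}{3327} e_{1} + \frac{5420}{3327} e_{2} + \frac{2168}{3327} e_{3}


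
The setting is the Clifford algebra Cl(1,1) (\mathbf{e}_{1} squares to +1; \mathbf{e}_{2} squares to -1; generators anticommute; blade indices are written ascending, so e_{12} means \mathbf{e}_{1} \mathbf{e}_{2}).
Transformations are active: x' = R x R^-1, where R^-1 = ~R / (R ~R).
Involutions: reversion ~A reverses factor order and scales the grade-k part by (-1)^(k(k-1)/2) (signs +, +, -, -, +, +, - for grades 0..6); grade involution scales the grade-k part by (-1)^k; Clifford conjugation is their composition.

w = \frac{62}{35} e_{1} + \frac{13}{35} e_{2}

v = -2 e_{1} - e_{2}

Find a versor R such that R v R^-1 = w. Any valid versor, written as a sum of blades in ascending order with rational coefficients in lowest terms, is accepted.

Reasoning: v^2 = w^2 = 3 since conjugation preserves the quadratic form; R = v + w = -\frac{8}{35} e_{1} - \frac{22}{35} e_{2} is then valid when invertible, keeping its own part and reversing (v - w)/2.
Answer: -\frac{8}{35} e_{1} - \frac{22}{35} e_{2}


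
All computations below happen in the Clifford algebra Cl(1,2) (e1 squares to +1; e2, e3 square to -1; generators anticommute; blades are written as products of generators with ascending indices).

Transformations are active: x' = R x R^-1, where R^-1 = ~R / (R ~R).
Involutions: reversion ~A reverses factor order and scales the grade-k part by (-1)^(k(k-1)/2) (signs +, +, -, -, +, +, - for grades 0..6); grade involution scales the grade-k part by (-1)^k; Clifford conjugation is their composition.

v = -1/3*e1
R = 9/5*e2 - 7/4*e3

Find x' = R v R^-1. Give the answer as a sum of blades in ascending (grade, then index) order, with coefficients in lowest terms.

~R = 9/5*e2 - 7/4*e3, and R ~R = -2521/400, so R^-1 = ~R / (-2521/400).
R v = 3/5*e1 e2 - 7/12*e1 e3
Answer: 1/3*e1


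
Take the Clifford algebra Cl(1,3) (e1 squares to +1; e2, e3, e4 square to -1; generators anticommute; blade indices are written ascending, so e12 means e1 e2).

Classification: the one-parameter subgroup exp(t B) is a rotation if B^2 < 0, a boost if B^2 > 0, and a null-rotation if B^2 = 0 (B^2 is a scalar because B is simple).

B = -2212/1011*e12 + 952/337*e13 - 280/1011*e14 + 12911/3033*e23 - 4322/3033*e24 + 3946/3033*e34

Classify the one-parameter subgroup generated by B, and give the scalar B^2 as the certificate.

B^2 term by term: the squares give (-2212/1011)^2*(e12)^2 + (952/337)^2*(e13)^2 + (-280/1011)^2*(e14)^2 + (12911/3033)^2*(e23)^2 + (-4322/3033)^2*(e24)^2 + (3946/3033)^2*(e34)^2 = 4892944/1022121*(+1) + 906304/113569*(+1) + 78400/1022121*(+1) + 166693921/9199089*(-1) + 18679684/9199089*(-1) + 15570916/9199089*(-1) = -9 (each basis 2-blade squares to minus the product of its generators' squares); cross terms between blades sharing an index anticommute and cancel; the commuting (index-disjoint) pairs give grade-4 terms 2*c*c'*(blade product), which cancel blade by blade — e1234: -17457104/3066363 + 8229088/1022121 - 7230160/3066363 = 0 — confirming B is simple. So B^2 = -9.
Answer: rotation, certificate B^2 = -9. The scalar -9 is the complete invariant here: its sign names the subgroup type.


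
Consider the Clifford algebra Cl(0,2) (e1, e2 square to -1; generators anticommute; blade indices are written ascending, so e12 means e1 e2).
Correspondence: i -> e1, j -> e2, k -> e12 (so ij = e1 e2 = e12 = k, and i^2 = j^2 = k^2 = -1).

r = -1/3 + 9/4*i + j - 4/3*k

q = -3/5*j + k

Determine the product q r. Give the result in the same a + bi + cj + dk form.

In blades: q = -3/5*e2 + e12, r = -1/3 + 9/4*e1 + e2 - 4/3*e12.
Distribute q over r term by term (generator squares from the signature, products reordered to ascending indices): (-3/5*e2)*r = 3/5 + 4/5*e1 + 1/5*e2 + 27/20*e12; (e12)*r = 4/3 - e1 + 9/4*e2 - 1/3*e12.
Sum: 29/15 - 1/5*e1 + 49/20*e2 + 61/60*e12; translating back through the correspondence:
Answer: 29/15 - 1/5*i + 49/20*j + 61/60*k


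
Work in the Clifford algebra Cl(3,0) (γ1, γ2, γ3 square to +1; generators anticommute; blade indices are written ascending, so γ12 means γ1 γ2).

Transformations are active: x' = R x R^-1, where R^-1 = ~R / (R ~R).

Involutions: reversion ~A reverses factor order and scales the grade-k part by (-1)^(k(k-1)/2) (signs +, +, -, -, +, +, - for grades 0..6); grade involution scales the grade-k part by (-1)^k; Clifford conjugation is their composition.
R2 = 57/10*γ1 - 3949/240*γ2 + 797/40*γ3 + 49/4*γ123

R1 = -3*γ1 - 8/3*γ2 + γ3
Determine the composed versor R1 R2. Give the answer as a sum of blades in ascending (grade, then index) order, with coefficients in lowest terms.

Distribute over the terms of R1 (each basis-blade product reordered to ascending indices, repeated generators contracted through their squares):
(-3*γ1) R2 = -171/10 + 3949/80*γ12 - 2391/40*γ13 - 147/4*γ23
(-8/3*γ2) R2 = 3949/90 + 76/5*γ12 + 98/3*γ13 - 797/15*γ23
(γ3) R2 = 797/40 + 49/4*γ12 - 57/10*γ13 + 3949/240*γ23
Summing the partial products and collecting blades:
Answer: 16813/360 + 1229/16*γ12 - 3937/120*γ13 - 17623/240*γ23


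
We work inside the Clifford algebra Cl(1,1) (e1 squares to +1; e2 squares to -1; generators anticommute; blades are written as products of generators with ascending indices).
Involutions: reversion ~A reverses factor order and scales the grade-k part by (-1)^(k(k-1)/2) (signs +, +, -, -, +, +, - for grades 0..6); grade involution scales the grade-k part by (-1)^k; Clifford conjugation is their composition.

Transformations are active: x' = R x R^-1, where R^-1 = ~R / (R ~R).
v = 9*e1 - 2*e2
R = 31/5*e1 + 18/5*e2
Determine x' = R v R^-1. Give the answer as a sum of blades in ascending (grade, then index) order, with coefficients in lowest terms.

~R = 31/5*e1 + 18/5*e2, and R ~R = 637/25, so R^-1 = ~R / (637/25).
R v = 63 - 224/5*e1 e2
Answer: 1971/91*e1 + 1802/91*e2


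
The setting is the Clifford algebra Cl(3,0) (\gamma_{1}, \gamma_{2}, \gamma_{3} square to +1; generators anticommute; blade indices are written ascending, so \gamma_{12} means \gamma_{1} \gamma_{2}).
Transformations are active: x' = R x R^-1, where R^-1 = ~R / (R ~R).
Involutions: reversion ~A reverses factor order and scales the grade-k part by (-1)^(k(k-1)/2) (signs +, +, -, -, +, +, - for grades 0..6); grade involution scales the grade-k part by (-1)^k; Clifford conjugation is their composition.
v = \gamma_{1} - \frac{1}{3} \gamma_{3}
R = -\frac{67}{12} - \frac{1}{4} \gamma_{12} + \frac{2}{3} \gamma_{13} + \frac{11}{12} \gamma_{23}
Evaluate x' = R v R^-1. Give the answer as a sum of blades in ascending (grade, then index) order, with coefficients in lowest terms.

~R = -\frac{67}{12} + \frac{1}{4} \gamma_{12} - \frac{2}{3} \gamma_{13} - \frac{11}{12} \gamma_{23}, and R ~R = \frac{1561}{48}, so R^-1 = ~R / (\frac{1561}{48}).
R v = -\frac{209}{36} \gamma_{1} - \frac{1}{18} \gamma_{2} + \frac{43}{36} \gamma_{3} + \gamma_{123}
Answer: \frac{2107}{2007} \gamma_{1} - \frac{44}{2007} \gamma_{2} - \frac{185}{2007} \gamma_{3}


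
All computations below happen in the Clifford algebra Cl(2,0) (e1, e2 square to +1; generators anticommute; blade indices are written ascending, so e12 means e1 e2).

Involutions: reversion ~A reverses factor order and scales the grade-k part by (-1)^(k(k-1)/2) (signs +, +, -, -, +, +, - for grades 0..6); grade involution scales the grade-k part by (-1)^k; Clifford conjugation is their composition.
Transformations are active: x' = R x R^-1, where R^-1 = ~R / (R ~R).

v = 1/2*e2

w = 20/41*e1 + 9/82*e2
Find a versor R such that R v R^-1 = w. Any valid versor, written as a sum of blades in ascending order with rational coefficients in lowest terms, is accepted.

Equal squares first: v^2 = w^2 = 1/4. Then v + w = 20/41*e1 + 25/41*e2 is a versor taking v to w, provided it is invertible.
Answer: 20/41*e1 + 25/41*e2


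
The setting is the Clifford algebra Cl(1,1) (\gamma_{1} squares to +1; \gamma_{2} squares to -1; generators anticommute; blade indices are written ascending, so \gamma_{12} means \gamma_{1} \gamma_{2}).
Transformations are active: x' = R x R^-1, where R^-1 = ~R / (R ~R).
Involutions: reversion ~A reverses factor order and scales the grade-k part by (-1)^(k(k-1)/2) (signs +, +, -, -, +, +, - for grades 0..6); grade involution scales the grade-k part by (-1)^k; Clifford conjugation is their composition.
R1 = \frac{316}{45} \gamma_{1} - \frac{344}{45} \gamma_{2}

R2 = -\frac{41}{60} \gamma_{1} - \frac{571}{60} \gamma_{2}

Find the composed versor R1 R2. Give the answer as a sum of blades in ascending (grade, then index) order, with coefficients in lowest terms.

Distribute over the terms of R1 (each basis-blade product reordered to ascending indices, repeated generators contracted through their squares):
(\frac{316}{45} \gamma_{1}) R2 = -\frac{3239}{675} - \frac{45109}{675} \gamma_{12}
(-\frac{344}{45} \gamma_{2}) R2 = -\frac{49106}{675} - \frac{3526}{675} \gamma_{12}
Summing the partial products and collecting blades:
Answer: -\frac{10469}{135} - \frac{9727}{135} \gamma_{12}


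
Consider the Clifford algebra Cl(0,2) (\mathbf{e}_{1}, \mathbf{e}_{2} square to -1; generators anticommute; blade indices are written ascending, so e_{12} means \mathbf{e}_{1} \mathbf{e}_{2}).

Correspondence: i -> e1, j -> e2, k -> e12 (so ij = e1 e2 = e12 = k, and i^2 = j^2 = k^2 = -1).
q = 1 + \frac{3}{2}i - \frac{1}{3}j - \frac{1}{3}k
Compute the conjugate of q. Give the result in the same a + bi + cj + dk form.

In blades: q = 1 + \frac{3}{2} e_{1} - \frac{1}{3} e_{2} - \frac{1}{3} e_{12}.
Conjugation here is Clifford conjugation: the scalar is fixed and the grade-1 and grade-2 blades all flip sign, giving 1 - \frac{3}{2} e_{1} + \frac{1}{3} e_{2} + \frac{1}{3} e_{12}; translating back:
Answer: 1 - \frac{3}{2}i + \frac{1}{3}j + \frac{1}{3}k


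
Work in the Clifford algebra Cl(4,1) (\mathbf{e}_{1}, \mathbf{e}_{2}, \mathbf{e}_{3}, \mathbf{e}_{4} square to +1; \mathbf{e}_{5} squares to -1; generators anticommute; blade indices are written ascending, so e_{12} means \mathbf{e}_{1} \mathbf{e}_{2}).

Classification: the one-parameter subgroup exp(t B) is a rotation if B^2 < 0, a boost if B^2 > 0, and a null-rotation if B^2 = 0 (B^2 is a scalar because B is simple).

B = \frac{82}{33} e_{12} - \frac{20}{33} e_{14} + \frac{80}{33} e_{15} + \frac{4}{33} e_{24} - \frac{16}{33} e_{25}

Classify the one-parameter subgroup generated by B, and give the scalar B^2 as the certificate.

B^2 term by term: the squares give (\frac{82}{33})^2*(e_{12})^2 + (-\frac{20}{33})^2*(e_{14})^2 + (\frac{80}{33})^2*(e_{15})^2 + (\frac{4}{33})^2*(e_{24})^2 + (-\frac{16}{33})^2*(e_{25})^2 = \frac{6724}{1089}*(-1) + \frac{400}{1089}*(-1) + \frac{6400}{1089}*(+1) + \frac{16}{1089}*(-1) + \frac{256}{1089}*(+1) = -\frac{4}{9} (each basis 2-blade squares to minus the product of its generators' squares); cross terms between blades sharing an index anticommute and cancel; the commuting (index-disjoint) pairs give grade-4 terms 2*c*c'*(blade product), which cancel blade by blade — e_{1245}: -\frac{640}{1089} + \frac{640}{1089} = 0 — confirming B is simple. So B^2 = -\frac{4}{9}.
Answer: rotation, certificate B^2 = -\frac{4}{9}. The class reads off the invariant scalar -\frac{4}{9} directly.


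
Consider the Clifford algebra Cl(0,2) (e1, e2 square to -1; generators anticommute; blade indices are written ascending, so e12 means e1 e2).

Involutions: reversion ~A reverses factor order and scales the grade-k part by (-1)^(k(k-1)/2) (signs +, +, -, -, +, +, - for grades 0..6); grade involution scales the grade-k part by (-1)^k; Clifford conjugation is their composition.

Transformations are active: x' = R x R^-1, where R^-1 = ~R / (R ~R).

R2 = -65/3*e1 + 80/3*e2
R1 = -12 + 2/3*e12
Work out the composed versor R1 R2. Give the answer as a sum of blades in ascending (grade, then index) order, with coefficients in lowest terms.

Distribute over the terms of R1 (each basis-blade product reordered to ascending indices, repeated generators contracted through their squares):
(-12) R2 = 260*e1 - 320*e2
(2/3*e12) R2 = -160/9*e1 - 130/9*e2
Summing the partial products and collecting blades:
Answer: 2180/9*e1 - 3010/9*e2


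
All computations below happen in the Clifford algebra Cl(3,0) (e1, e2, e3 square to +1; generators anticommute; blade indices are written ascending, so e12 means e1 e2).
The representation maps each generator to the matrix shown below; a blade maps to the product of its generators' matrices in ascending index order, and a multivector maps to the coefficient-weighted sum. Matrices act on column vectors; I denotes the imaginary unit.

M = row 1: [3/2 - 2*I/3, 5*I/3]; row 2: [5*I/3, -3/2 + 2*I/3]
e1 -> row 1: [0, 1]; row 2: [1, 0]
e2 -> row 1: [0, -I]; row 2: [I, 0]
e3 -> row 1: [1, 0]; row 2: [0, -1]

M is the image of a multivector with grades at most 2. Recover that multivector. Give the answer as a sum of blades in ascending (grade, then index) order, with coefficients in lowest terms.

Method: 1, rho(e1), rho(e2), rho(e3) form a trace-orthogonal basis of the 2x2 complex matrices (tr(X Y) = 2 if X = Y, else 0), so M = m0*1 + m1*rho(e1) + m2*rho(e2) + m3*rho(e3) with m0 = tr(M)/2 = 0, m1 = tr(M rho(e1))/2 = 5*I/3, m2 = tr(M rho(e2))/2 = 0, m3 = tr(M rho(e3))/2 = 3/2 - 2*I/3.
Multiplying table entries, the bivector images are rho(e12) = I*rho(e3), rho(e13) = -I*rho(e2), rho(e23) = I*rho(e1); with real blade coefficients the real parts of m0..m3 are the coefficients of 1, e1, e2, e3 and the imaginary parts give the bivectors (e23: Im m1, e13: -Im m2, e12: Im m3).
Answer: 3/2*e3 - 2/3*e12 + 5/3*e23


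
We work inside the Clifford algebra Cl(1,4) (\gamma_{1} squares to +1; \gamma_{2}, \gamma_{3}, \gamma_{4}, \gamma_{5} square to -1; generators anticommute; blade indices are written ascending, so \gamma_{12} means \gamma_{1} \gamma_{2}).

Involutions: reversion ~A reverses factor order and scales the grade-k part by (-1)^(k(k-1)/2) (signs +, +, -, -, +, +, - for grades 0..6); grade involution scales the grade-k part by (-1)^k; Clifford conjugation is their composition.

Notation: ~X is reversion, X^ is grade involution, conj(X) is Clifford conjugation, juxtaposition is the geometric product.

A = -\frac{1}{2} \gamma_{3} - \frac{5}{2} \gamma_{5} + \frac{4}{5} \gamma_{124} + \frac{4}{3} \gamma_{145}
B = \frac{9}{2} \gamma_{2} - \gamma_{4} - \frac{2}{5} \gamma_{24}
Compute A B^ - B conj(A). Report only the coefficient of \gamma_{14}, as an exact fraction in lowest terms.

first term: \frac{8}{25} \gamma_{1} - \frac{4}{5} \gamma_{12} - \frac{18}{5} \gamma_{14} + \frac{4}{3} \gamma_{15} - \frac{9}{4} \gamma_{23} - \frac{45}{4} \gamma_{25} - \frac{1}{2} \gamma_{34} + \frac{5}{2} \gamma_{45} - \frac{8}{15} \gamma_{125} - \frac{1}{5} \gamma_{234} + \gamma_{245} - 6 \gamma_{1245}
second term: \frac{8}{25} \gamma_{1} + \frac{4}{5} \gamma_{12} + \frac{18}{5} \gamma_{14} - \frac{4}{3} \gamma_{15} + \frac{9}{4} \gamma_{23} + \frac{45}{4} \gamma_{25} + \frac{1}{2} \gamma_{34} - \frac{5}{2} \gamma_{45} + \frac{8}{15} \gamma_{125} + \frac{1}{5} \gamma_{234} - \gamma_{245} - 6 \gamma_{1245}
Answer: -\frac{36}{5}


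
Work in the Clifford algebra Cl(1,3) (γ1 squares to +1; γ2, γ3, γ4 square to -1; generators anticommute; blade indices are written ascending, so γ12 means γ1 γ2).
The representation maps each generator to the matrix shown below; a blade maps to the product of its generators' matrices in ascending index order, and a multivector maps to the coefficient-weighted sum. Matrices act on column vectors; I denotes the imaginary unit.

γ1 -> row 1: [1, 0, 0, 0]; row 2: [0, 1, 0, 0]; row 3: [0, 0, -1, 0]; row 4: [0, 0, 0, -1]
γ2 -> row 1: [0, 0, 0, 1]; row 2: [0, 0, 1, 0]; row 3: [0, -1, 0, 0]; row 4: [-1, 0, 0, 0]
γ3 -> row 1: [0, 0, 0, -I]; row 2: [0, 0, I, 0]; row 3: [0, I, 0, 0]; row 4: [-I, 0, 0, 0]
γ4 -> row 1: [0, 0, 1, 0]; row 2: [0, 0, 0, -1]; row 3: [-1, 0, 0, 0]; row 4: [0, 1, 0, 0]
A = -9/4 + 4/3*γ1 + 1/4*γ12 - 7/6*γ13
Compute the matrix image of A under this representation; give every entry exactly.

Bivector images (products of the table entries): rho(γ12) = rho(γ1)rho(γ2) = row 1: [0, 0, 0, 1]; row 2: [0, 0, 1, 0]; row 3: [0, 1, 0, 0]; row 4: [1, 0, 0, 0]; rho(γ13) = rho(γ1)rho(γ3) = row 1: [0, 0, 0, -I]; row 2: [0, 0, I, 0]; row 3: [0, -I, 0, 0]; row 4: [I, 0, 0, 0].
M = (-9/4)*1 + (4/3)*rho(γ1) + (1/4)*rho(γ12) + (-7/6)*rho(γ13), summed entrywise (1 is the identity matrix):
Answer: row 1: [-11/12, 0, 0, 1/4 + 7*I/6]; row 2: [0, -11/12, 1/4 - 7*I/6, 0]; row 3: [0, 1/4 + 7*I/6, -43/12, 0]; row 4: [1/4 - 7*I/6, 0, 0, -43/12]
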